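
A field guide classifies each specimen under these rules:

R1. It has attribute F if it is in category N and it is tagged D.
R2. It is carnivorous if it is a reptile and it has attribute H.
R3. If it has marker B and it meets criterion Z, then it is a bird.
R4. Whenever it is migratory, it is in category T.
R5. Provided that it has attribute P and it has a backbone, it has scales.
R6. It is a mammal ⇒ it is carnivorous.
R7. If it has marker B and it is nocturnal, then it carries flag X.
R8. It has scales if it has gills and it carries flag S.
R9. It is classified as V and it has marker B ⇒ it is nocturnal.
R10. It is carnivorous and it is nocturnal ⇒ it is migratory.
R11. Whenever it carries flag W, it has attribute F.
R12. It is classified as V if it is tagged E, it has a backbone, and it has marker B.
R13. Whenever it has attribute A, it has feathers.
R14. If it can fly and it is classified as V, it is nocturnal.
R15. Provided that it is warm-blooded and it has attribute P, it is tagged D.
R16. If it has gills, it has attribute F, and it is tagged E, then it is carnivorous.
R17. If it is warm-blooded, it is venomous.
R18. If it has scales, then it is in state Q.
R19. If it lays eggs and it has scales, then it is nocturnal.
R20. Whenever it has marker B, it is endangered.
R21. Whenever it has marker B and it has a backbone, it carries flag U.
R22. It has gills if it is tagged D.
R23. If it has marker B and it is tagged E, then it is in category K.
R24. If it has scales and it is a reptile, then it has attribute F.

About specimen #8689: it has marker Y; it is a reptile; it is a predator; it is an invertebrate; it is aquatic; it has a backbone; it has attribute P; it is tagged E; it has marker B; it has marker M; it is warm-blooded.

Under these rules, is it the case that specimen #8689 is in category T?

Yes

By R5 (it has attribute P, it has a backbone): it has scales.
By R12 (it is tagged E, it has a backbone, it has marker B): it is classified as V.
By R15 (it is warm-blooded, it has attribute P): it is tagged D.
By R22 (it is tagged D): it has gills.
By R24 (it has scales, it is a reptile): it has attribute F.
By R9 (it is classified as V, it has marker B): it is nocturnal.
By R16 (it has gills, it has attribute F, it is tagged E): it is carnivorous.
By R10 (it is carnivorous, it is nocturnal): it is migratory.
By R4 (it is migratory): it is in category T.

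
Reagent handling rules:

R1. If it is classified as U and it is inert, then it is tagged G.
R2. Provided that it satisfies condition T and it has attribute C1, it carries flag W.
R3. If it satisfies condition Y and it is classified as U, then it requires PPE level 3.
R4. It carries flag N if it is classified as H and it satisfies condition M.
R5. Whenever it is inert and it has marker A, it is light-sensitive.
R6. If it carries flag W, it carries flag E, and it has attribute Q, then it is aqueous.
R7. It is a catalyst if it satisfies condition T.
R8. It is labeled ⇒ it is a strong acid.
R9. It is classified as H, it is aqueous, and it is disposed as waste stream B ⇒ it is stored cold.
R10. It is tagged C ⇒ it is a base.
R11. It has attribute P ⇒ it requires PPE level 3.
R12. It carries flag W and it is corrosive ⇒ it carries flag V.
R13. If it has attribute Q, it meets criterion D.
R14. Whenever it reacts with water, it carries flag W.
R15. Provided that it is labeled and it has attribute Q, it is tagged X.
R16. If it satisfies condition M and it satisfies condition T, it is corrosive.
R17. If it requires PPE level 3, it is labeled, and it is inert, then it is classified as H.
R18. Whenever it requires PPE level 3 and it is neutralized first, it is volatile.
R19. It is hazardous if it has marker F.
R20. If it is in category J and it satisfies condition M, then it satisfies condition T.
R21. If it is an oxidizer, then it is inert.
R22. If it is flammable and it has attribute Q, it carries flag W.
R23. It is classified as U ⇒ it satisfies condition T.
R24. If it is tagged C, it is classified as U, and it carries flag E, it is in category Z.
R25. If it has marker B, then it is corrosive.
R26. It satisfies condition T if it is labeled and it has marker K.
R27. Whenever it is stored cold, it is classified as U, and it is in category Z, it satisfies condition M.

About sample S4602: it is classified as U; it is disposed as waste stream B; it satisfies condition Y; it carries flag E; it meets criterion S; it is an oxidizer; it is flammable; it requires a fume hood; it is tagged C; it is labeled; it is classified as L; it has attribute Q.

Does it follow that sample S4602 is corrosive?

Yes

By R3 (it satisfies condition Y, it is classified as U): it requires PPE level 3.
By R21 (it is an oxidizer): it is inert.
By R22 (it is flammable, it has attribute Q): it carries flag W.
By R23 (it is classified as U): it satisfies condition T.
By R24 (it is tagged C, it is classified as U, it carries flag E): it is in category Z.
By R6 (it carries flag W, it carries flag E, it has attribute Q): it is aqueous.
By R17 (it requires PPE level 3, it is labeled, it is inert): it is classified as H.
By R9 (it is classified as H, it is aqueous, it is disposed as waste stream B): it is stored cold.
By R27 (it is stored cold, it is classified as U, it is in category Z): it satisfies condition M.
By R16 (it satisfies condition M, it satisfies condition T): it is corrosive.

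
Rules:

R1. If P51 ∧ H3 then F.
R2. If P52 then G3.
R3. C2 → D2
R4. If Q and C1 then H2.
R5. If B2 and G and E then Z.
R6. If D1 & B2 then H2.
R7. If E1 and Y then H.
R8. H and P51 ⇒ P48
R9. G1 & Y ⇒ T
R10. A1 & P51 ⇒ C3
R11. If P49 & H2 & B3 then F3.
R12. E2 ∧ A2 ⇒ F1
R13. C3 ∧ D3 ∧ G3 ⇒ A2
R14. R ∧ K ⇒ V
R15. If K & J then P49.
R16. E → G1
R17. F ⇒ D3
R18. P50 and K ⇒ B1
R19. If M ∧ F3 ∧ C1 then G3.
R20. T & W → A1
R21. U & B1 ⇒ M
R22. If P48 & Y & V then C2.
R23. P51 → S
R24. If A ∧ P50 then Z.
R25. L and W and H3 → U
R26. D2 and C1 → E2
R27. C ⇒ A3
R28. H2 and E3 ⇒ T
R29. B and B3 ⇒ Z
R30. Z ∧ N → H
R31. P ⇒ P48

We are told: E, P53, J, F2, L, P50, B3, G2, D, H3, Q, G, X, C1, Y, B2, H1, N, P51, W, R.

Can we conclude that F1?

No

Forward chaining from the given facts derives: F, H2, Z, G1, D3, S, U, H, P48, T, A1, C3.
The only rule concluding F1 is R12, which needs E2; that is never established.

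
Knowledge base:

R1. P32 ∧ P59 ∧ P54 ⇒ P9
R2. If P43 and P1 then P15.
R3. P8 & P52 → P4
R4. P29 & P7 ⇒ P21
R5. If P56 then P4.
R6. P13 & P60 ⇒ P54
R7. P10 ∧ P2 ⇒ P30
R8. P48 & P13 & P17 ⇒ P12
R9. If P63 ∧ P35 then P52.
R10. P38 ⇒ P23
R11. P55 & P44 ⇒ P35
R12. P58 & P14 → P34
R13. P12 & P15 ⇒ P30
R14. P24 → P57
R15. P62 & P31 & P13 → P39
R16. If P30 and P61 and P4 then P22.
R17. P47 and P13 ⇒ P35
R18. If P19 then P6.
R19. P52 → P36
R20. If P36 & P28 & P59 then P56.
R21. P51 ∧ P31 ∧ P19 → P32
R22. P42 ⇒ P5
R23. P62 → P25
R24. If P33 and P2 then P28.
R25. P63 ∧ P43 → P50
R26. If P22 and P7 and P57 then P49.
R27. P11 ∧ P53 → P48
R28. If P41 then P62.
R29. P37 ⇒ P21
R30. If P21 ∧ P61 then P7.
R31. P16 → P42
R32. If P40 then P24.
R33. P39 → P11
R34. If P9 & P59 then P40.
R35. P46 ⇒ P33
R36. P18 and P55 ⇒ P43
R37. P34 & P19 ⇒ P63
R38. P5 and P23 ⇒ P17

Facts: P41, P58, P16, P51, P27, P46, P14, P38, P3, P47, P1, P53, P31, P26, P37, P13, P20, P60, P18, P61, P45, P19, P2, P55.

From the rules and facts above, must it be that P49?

No

Forward chaining from the given facts derives: P54, P23, P34, P35, P6, P32, P62, P21, P7, P42, P33, P43, P63, P15, P52, P39, P36, P5, P25, P28, P50, P11, P17, P48, P12, P30.
The only rule concluding P49 is R26, which needs P22; that is never established.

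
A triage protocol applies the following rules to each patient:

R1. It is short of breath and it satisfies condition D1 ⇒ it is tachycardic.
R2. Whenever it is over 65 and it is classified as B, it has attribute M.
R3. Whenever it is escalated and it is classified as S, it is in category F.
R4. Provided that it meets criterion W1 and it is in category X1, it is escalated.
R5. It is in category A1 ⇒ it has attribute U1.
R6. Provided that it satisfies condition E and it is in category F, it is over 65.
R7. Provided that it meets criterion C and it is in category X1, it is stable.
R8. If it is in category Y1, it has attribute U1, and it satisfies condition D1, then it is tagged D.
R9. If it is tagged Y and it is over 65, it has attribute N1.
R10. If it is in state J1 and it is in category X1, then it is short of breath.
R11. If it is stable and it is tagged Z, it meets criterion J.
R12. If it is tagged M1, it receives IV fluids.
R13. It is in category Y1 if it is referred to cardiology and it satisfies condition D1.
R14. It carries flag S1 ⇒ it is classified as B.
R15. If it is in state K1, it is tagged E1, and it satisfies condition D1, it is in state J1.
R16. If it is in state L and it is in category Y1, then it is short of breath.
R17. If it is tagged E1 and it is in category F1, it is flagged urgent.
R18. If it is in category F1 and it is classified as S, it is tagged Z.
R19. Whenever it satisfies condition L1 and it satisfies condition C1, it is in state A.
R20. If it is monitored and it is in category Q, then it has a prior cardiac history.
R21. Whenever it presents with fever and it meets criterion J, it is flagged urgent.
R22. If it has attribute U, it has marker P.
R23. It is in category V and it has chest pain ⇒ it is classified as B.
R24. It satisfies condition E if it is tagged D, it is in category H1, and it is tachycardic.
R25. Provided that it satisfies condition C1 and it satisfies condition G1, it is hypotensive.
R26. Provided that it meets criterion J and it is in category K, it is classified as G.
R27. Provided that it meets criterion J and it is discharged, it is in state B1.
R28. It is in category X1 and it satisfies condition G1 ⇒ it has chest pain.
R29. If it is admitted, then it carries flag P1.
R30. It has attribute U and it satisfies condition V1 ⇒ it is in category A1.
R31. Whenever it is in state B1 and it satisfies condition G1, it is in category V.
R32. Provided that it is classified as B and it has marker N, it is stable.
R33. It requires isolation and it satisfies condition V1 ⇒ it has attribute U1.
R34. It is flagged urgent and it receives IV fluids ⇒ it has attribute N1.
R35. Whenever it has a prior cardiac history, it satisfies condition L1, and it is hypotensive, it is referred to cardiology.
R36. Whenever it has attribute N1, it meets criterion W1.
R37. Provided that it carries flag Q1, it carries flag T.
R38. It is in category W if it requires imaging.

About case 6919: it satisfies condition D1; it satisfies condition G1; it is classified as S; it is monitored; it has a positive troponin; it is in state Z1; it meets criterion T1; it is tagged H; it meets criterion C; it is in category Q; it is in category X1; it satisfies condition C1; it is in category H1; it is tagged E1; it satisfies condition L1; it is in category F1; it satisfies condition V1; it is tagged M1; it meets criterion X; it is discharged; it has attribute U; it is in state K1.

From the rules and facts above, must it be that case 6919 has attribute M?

By R7 (it meets criterion C, it is in category X1): it is stable.
By R12 (it is tagged M1): it receives IV fluids.
By R15 (it is in state K1, it is tagged E1, it satisfies condition D1): it is in state J1.
By R17 (it is tagged E1, it is in category F1): it is flagged urgent.
By R18 (it is in category F1, it is classified as S): it is tagged Z.
By R20 (it is monitored, it is in category Q): it has a prior cardiac history.
By R25 (it satisfies condition C1, it satisfies condition G1): it is hypotensive.
By R28 (it is in category X1, it satisfies condition G1): it has chest pain.
By R30 (it has attribute U, it satisfies condition V1): it is in category A1.
By R34 (it is flagged urgent, it receives IV fluids): it has attribute N1.
By R35 (it has a prior cardiac history, it satisfies condition L1, it is hypotensive): it is referred to cardiology.
By R36 (it has attribute N1): it meets criterion W1.
By R4 (it meets criterion W1, it is in category X1): it is escalated.
By R5 (it is in category A1): it has attribute U1.
By R10 (it is in state J1, it is in category X1): it is short of breath.
By R11 (it is stable, it is tagged Z): it meets criterion J.
By R13 (it is referred to cardiology, it satisfies condition D1): it is in category Y1.
By R27 (it meets criterion J, it is discharged): it is in state B1.
By R31 (it is in state B1, it satisfies condition G1): it is in category V.
By R1 (it is short of breath, it satisfies condition D1): it is tachycardic.
By R3 (it is escalated, it is classified as S): it is in category F.
By R8 (it is in category Y1, it has attribute U1, it satisfies condition D1): it is tagged D.
By R23 (it is in category V, it has chest pain): it is classified as B.
By R24 (it is tagged D, it is in category H1, it is tachycardic): it satisfies condition E.
By R6 (it satisfies condition E, it is in category F): it is over 65.
By R2 (it is over 65, it is classified as B): it has attribute M.

Yes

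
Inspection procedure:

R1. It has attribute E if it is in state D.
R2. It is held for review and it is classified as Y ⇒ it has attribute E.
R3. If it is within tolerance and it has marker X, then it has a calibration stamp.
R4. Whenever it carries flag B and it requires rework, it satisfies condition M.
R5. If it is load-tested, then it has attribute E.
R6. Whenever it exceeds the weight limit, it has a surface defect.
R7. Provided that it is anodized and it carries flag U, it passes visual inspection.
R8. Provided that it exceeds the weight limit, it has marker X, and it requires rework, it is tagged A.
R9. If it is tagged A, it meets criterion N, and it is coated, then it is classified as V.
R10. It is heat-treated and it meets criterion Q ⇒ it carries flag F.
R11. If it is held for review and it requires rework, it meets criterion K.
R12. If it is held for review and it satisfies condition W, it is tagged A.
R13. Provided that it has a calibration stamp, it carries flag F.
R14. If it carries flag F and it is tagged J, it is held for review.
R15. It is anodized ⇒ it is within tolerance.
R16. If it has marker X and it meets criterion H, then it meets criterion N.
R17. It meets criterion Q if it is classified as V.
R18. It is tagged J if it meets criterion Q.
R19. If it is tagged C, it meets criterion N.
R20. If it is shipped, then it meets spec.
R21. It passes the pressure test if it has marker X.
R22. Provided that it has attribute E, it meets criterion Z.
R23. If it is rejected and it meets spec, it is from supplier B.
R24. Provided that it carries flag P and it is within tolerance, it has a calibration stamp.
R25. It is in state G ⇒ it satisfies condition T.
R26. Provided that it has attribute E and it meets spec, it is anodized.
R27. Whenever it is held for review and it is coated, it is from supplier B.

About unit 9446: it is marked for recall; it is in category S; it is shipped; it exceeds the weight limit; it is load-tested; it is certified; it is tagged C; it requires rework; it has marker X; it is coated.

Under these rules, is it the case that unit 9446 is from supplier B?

By R5 (it is load-tested): it has attribute E.
By R8 (it exceeds the weight limit, it has marker X, it requires rework): it is tagged A.
By R19 (it is tagged C): it meets criterion N.
By R20 (it is shipped): it meets spec.
By R26 (it has attribute E, it meets spec): it is anodized.
By R9 (it is tagged A, it meets criterion N, it is coated): it is classified as V.
By R15 (it is anodized): it is within tolerance.
By R17 (it is classified as V): it meets criterion Q.
By R18 (it meets criterion Q): it is tagged J.
By R3 (it is within tolerance, it has marker X): it has a calibration stamp.
By R13 (it has a calibration stamp): it carries flag F.
By R14 (it carries flag F, it is tagged J): it is held for review.
By R27 (it is held for review, it is coated): it is from supplier B.

Yes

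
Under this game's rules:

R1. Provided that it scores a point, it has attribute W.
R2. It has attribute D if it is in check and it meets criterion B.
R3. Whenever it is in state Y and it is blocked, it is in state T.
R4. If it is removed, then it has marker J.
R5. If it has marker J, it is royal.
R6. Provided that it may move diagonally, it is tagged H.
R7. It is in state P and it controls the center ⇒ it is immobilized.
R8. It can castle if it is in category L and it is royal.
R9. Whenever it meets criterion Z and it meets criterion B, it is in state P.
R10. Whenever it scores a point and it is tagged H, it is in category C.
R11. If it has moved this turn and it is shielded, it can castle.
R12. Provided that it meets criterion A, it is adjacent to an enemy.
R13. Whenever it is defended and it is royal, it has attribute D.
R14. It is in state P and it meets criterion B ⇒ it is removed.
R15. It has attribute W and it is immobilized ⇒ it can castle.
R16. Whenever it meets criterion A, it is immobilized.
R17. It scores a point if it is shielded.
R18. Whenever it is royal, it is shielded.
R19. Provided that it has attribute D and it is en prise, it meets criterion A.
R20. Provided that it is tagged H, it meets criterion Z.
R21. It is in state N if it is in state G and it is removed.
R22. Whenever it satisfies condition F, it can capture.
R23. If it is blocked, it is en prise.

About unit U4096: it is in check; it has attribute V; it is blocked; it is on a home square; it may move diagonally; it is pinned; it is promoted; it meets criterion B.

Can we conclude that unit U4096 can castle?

Yes

By R2 (it is in check, it meets criterion B): it has attribute D.
By R6 (it may move diagonally): it is tagged H.
By R20 (it is tagged H): it meets criterion Z.
By R23 (it is blocked): it is en prise.
By R9 (it meets criterion Z, it meets criterion B): it is in state P.
By R14 (it is in state P, it meets criterion B): it is removed.
By R19 (it has attribute D, it is en prise): it meets criterion A.
By R4 (it is removed): it has marker J.
By R5 (it has marker J): it is royal.
By R16 (it meets criterion A): it is immobilized.
By R18 (it is royal): it is shielded.
By R17 (it is shielded): it scores a point.
By R1 (it scores a point): it has attribute W.
By R15 (it has attribute W, it is immobilized): it can castle.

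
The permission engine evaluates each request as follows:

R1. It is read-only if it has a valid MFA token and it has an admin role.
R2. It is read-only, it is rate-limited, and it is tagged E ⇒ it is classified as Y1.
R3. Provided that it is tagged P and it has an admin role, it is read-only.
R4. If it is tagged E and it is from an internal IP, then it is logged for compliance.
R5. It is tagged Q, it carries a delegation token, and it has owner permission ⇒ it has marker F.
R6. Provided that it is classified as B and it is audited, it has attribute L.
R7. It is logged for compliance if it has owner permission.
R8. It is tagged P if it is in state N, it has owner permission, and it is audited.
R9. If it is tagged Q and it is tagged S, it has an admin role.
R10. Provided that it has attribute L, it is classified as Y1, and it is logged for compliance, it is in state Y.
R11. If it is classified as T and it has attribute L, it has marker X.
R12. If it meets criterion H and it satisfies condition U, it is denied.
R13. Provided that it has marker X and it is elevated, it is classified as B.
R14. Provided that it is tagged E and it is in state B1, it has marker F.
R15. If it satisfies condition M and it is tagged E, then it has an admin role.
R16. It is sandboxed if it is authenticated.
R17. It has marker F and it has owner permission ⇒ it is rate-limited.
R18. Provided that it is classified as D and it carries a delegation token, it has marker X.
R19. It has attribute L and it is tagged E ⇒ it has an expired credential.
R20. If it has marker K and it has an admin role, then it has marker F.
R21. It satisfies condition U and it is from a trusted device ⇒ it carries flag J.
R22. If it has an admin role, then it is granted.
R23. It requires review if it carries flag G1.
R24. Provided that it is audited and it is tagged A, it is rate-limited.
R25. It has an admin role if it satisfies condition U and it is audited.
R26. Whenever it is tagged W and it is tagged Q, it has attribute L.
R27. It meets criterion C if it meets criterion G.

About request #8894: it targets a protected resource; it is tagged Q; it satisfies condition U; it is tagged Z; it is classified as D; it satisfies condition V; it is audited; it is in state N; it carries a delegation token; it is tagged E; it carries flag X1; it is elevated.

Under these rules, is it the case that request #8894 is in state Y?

No

Forward chaining from the given facts derives: has marker X, has an admin role, is classified as B, is granted, has attribute L, has an expired credential.
The only rule concluding "it is in state Y" is R10, which needs "it is classified as Y1"; that is never established.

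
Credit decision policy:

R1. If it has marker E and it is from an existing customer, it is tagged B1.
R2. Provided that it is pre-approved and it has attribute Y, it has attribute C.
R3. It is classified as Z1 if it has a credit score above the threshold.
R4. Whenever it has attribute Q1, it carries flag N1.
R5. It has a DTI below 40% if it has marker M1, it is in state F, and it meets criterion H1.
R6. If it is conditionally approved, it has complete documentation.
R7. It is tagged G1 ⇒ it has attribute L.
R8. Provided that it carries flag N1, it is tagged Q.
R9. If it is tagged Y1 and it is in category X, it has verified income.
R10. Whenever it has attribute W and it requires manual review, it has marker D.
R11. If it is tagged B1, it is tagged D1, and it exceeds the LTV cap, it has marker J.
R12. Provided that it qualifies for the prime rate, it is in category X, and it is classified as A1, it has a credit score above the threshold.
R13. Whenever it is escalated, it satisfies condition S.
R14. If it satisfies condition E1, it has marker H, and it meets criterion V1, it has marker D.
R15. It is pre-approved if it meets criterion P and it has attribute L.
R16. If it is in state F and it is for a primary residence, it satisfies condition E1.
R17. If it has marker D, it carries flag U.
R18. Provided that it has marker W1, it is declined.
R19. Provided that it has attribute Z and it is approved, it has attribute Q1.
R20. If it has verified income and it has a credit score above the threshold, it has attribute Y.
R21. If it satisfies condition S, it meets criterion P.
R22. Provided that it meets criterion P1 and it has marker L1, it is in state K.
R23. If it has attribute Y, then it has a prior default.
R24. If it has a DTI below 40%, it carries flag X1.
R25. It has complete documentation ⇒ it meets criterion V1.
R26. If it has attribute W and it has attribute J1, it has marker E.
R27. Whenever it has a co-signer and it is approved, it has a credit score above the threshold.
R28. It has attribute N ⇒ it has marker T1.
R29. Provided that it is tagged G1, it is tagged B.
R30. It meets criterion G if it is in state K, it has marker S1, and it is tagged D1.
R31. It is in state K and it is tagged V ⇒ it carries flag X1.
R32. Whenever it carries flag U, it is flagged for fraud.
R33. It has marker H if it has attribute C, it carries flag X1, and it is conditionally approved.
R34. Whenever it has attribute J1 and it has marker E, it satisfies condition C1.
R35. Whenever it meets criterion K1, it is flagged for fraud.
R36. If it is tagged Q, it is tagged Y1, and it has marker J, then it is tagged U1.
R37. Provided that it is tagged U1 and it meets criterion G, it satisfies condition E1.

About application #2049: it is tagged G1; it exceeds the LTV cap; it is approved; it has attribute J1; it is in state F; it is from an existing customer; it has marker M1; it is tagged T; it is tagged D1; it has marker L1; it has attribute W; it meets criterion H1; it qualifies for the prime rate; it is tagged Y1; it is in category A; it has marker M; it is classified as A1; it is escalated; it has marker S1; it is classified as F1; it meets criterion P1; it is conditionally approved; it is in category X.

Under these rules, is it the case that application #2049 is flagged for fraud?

Forward chaining from the given facts derives: has a DTI below 40%, has complete documentation, has attribute L, has verified income, has a credit score above the threshold, satisfies condition S, has attribute Y, meets criterion P, is in state K, has a prior default, carries flag X1, meets criterion V1, has marker E, is tagged B, meets criterion G, satisfies condition C1, is tagged B1, is classified as Z1, has marker J, is pre-approved, has attribute C, has marker H.
Rules concluding "it is flagged for fraud": R32 needs "it carries flag U"; R35 needs "it meets criterion K1" — none of these are established.

No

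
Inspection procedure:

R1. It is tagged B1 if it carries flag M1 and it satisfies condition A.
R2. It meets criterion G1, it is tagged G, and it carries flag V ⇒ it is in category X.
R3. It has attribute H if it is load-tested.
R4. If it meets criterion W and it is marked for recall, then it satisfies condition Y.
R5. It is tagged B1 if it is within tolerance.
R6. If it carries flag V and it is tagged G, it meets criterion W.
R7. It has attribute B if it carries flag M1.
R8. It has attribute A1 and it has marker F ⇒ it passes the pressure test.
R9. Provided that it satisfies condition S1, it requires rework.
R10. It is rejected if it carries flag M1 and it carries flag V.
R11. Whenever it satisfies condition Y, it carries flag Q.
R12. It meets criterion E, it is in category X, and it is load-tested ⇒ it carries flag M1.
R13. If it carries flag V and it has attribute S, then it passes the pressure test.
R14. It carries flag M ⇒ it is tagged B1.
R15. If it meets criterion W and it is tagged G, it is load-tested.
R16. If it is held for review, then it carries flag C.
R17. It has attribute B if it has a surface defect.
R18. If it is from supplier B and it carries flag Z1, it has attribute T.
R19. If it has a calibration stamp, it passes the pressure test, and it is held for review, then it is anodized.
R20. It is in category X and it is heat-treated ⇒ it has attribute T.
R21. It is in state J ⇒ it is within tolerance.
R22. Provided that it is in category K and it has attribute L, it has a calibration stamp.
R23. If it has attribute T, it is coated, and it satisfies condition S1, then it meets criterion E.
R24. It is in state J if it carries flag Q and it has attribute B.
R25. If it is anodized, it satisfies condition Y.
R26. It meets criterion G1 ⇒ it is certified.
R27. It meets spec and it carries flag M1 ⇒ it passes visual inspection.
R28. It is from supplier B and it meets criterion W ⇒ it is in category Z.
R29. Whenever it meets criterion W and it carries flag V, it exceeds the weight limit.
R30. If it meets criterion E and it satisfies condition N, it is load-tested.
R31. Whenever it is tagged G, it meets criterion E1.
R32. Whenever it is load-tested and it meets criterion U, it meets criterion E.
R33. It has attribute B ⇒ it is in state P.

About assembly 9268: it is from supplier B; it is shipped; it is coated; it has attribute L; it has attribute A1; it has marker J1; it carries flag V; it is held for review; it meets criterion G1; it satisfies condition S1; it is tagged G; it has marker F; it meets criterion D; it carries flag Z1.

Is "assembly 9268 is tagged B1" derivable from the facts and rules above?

Forward chaining from the given facts derives: is in category X, meets criterion W, passes the pressure test, requires rework, is load-tested, carries flag C, has attribute T, meets criterion E, is certified, is in category Z, exceeds the weight limit, meets criterion E1, has attribute H, carries flag M1, has attribute B, is rejected, is in state P.
Rules concluding "it is tagged B1": R1 needs "it satisfies condition A"; R5 needs "it is within tolerance"; R14 needs "it carries flag M" — none of these are established.

No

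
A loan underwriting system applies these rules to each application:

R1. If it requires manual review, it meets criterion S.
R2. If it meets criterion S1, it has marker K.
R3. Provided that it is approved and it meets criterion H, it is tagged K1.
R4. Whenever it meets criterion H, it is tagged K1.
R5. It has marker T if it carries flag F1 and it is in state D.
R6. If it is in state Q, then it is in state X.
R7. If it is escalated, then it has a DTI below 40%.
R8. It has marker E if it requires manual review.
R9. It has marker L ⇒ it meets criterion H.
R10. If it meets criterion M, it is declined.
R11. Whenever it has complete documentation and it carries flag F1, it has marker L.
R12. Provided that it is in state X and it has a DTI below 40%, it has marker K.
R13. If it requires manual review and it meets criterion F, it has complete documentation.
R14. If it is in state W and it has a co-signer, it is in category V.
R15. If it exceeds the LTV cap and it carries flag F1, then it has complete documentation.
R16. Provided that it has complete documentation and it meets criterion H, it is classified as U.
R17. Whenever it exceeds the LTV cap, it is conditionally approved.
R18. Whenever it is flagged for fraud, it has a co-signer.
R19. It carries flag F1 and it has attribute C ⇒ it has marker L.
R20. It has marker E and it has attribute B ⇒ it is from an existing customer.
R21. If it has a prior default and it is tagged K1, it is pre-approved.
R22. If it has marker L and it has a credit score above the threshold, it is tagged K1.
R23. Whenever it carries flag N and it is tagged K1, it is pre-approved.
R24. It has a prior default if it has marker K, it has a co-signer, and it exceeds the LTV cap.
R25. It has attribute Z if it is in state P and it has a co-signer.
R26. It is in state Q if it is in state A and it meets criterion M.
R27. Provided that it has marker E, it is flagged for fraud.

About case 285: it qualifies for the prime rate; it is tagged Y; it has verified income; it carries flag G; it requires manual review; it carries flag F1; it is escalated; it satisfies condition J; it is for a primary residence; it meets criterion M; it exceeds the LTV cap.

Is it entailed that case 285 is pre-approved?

No

Forward chaining from the given facts derives: meets criterion S, has a DTI below 40%, has marker E, is declined, has complete documentation, is conditionally approved, is flagged for fraud, has marker L, has a co-signer, meets criterion H, is classified as U, is tagged K1.
Rules concluding "it is pre-approved": R21 needs "it has a prior default"; R23 needs "it carries flag N" — none of these are established.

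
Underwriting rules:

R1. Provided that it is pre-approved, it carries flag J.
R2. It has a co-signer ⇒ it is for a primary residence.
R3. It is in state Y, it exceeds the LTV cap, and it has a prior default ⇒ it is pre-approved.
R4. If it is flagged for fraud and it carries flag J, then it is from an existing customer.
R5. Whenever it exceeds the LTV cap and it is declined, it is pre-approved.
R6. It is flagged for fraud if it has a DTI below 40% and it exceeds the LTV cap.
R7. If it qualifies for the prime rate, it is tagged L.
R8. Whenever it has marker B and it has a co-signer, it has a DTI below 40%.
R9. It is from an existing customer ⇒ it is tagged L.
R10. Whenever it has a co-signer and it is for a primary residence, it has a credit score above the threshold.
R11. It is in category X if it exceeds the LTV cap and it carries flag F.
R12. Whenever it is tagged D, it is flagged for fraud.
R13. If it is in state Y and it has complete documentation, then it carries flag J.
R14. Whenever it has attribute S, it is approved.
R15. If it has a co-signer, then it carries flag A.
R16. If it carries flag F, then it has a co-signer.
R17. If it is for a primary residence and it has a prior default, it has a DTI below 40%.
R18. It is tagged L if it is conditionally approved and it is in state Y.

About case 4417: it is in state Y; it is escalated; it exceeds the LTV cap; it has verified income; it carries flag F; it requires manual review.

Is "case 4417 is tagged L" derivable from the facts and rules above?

Forward chaining from the given facts derives: is in category X, has a co-signer, is for a primary residence, has a credit score above the threshold, carries flag A.
Rules concluding "it is tagged L": R7 needs "it qualifies for the prime rate"; R9 needs "it is from an existing customer"; R18 needs "it is conditionally approved" — none of these are established.

No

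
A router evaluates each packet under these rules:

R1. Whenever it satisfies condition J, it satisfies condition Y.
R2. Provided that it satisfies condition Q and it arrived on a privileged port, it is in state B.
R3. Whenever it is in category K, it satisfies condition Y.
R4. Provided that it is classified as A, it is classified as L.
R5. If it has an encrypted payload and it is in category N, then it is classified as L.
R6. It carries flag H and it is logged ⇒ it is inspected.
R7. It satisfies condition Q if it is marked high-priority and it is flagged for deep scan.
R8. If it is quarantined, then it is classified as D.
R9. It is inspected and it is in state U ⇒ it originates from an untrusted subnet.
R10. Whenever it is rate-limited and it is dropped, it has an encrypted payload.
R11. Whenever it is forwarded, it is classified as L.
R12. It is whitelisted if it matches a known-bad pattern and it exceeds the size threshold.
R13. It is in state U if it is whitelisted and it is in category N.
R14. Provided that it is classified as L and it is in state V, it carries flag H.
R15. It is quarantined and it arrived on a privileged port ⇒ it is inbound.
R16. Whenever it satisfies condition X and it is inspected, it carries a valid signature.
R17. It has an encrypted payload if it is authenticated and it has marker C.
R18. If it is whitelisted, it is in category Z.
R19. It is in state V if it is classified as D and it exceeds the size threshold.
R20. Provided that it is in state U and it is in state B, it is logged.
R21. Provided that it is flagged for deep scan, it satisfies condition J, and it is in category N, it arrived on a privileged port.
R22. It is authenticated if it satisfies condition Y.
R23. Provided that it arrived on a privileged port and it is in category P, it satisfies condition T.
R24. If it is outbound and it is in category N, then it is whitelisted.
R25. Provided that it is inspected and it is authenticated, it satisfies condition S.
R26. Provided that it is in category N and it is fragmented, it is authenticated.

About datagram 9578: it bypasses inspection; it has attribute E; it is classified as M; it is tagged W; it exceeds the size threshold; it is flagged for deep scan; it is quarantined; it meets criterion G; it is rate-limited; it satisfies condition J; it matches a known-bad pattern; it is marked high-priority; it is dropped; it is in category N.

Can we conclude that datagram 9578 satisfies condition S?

Yes

By R1 (it satisfies condition J): it satisfies condition Y.
By R7 (it is marked high-priority, it is flagged for deep scan): it satisfies condition Q.
By R8 (it is quarantined): it is classified as D.
By R10 (it is rate-limited, it is dropped): it has an encrypted payload.
By R12 (it matches a known-bad pattern, it exceeds the size threshold): it is whitelisted.
By R13 (it is whitelisted, it is in category N): it is in state U.
By R19 (it is classified as D, it exceeds the size threshold): it is in state V.
By R21 (it is flagged for deep scan, it satisfies condition J, it is in category N): it arrived on a privileged port.
By R22 (it satisfies condition Y): it is authenticated.
By R2 (it satisfies condition Q, it arrived on a privileged port): it is in state B.
By R5 (it has an encrypted payload, it is in category N): it is classified as L.
By R14 (it is classified as L, it is in state V): it carries flag H.
By R20 (it is in state U, it is in state B): it is logged.
By R6 (it carries flag H, it is logged): it is inspected.
By R25 (it is inspected, it is authenticated): it satisfies condition S.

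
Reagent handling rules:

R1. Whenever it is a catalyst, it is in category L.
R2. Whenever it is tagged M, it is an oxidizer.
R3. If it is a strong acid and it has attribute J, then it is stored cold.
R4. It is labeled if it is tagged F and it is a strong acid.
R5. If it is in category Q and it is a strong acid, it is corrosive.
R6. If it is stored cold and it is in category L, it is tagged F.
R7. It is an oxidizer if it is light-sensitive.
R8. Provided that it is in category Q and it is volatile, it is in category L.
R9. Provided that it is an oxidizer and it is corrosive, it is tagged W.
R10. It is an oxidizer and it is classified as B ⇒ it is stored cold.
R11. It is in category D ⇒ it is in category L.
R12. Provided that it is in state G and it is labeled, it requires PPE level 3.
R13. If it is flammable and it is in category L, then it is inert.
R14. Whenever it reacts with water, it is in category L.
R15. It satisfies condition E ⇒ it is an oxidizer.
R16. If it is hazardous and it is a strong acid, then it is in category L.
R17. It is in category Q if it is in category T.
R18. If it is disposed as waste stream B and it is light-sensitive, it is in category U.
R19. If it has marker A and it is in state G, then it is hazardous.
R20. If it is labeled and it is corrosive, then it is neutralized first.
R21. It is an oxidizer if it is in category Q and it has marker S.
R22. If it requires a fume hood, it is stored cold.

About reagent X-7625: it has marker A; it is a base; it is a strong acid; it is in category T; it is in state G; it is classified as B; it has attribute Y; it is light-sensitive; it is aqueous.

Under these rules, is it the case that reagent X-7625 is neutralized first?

Yes

By R7 (it is light-sensitive): it is an oxidizer.
By R10 (it is an oxidizer, it is classified as B): it is stored cold.
By R17 (it is in category T): it is in category Q.
By R19 (it has marker A, it is in state G): it is hazardous.
By R5 (it is in category Q, it is a strong acid): it is corrosive.
By R16 (it is hazardous, it is a strong acid): it is in category L.
By R6 (it is stored cold, it is in category L): it is tagged F.
By R4 (it is tagged F, it is a strong acid): it is labeled.
By R20 (it is labeled, it is corrosive): it is neutralized first.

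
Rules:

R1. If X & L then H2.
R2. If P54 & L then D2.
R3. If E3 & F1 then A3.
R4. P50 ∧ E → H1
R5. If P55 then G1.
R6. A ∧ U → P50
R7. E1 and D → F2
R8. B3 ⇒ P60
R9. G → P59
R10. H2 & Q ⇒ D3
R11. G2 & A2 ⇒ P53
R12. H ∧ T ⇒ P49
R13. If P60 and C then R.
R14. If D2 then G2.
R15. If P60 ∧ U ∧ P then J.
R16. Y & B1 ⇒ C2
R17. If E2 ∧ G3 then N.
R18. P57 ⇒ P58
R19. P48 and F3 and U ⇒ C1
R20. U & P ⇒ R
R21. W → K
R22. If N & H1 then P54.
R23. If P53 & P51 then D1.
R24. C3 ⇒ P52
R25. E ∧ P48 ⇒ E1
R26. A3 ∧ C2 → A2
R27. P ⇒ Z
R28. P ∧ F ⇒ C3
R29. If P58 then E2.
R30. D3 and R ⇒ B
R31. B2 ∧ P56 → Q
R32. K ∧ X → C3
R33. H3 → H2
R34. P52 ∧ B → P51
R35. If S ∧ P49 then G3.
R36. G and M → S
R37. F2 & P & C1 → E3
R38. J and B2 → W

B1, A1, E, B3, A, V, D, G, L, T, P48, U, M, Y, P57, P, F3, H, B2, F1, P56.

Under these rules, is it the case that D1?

Forward chaining from the given facts derives: P50, P60, P59, P49, J, C2, P58, C1, R, E1, Z, E2, Q, S, W, H1, F2, K, G3, E3, A3, N, P54, A2, D2, G2, P53.
The only rule concluding D1 is R23, which needs P51; that is never established.

No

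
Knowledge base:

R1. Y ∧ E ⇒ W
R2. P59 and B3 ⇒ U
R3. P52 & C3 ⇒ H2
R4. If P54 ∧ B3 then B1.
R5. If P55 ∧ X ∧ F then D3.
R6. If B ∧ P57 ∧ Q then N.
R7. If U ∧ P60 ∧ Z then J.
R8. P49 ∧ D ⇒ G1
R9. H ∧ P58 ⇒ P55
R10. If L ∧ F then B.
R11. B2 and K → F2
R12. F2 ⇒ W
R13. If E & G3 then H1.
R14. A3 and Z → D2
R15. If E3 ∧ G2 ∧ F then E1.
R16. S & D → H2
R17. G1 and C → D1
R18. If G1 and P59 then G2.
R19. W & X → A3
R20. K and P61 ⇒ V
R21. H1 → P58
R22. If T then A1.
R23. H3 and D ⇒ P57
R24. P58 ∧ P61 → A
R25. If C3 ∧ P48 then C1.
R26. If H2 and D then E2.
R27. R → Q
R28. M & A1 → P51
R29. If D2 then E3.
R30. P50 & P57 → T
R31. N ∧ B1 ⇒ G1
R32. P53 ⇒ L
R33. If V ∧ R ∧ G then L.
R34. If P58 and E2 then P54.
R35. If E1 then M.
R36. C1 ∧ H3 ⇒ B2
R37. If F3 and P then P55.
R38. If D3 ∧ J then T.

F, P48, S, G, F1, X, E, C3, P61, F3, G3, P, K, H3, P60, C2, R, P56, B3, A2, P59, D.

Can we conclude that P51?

Forward chaining from the given facts derives: U, H1, H2, V, P58, P57, A, C1, E2, Q, L, P54, B2, P55, B1, D3, B, F2, W, A3, N, G1, G2.
The only rule concluding P51 is R28, which needs M; that is never established.

No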